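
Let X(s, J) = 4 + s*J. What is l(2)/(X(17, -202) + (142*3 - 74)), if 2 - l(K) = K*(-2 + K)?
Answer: -1/1539 ≈ -0.00064977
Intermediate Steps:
X(s, J) = 4 + J*s
l(K) = 2 - K*(-2 + K)
l(2)/(X(17, -202) + (142*3 - 74)) = (2 - 1*2² + 2*2)/((4 - 202*17) + (142*3 - 74)) = (2 - 1*4 + 4)/((4 - 3434) + (426 - 74)) = (2 - 4 + 4)/(-3430 + 352) = 2/(-3078) = -1/3078*2 = -1/1539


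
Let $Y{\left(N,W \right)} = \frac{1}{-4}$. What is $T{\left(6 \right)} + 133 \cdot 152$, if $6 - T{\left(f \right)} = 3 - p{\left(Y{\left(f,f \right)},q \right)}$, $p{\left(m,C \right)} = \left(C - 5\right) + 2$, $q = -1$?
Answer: $20215$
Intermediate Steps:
$Y{\left(N,W \right)} = - \frac{1}{4}$
$p{\left(m,C \right)} = -3 + C$ ($p{\left(m,C \right)} = \left(-5 + C\right) + 2 = -3 + C$)
$T{\left(f \right)} = -1$ ($T{\left(f \right)} = 6 - \left(3 - \left(-3 - 1\right)\right) = 6 - \left(3 - -4\right) = 6 - \left(3 + 4\right) = 6 - 7 = -1$)
$T{\left(6 \right)} + 133 \cdot 152 = -1 + 133 \cdot 152 = -1 + 20216 = 20215$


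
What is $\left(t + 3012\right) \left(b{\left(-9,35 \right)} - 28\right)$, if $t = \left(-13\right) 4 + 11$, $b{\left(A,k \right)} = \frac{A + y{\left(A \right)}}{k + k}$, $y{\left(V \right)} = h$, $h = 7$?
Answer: $- \frac{2914551}{35} \approx -83273.0$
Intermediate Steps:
$y{\left(V \right)} = 7$
$b{\left(A,k \right)} = \frac{7 + A}{2 k}$ ($b{\left(A,k \right)} = \frac{A + 7}{k + k} = \frac{7 + A}{2 k}$)
$t = -41$ ($t = -52 + 11 = -41$)
$\left(t + 3012\right) \left(b{\left(-9,35 \right)} - 28\right) = \left(-41 + 3012\right) \left(\frac{7 - 9}{2 \cdot 35} - 28\right) = 2971 \left(\frac{1}{2} \cdot \frac{1}{35} \left(-2\right) - 28\right) = 2971 \left(- \frac{1}{35} - 28\right) = 2971 \left(- \frac{981}{35}\right) = - \frac{2914551}{35}$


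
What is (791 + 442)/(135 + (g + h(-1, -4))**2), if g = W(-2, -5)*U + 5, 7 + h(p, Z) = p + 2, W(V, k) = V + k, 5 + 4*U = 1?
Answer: 137/19 ≈ 7.2105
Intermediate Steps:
U = -1 (U = -5/4 + (1/4)*1 = -5/4 + 1/4 = -1)
h(p, Z) = -5 + p (h(p, Z) = -7 + (p + 2) = -7 + (2 + p) = -5 + p)
g = 12 (g = (-2 - 5)*(-1) + 5 = -7*(-1) + 5 = 7 + 5 = 12)
(791 + 442)/(135 + (g + h(-1, -4))**2) = (791 + 442)/(135 + (12 + (-5 - 1))**2) = 1233/(135 + (12 - 6)**2) = 1233/(135 + 6**2) = 1233/(135 + 36) = 1233/171 = 1233*(1/171) = 137/19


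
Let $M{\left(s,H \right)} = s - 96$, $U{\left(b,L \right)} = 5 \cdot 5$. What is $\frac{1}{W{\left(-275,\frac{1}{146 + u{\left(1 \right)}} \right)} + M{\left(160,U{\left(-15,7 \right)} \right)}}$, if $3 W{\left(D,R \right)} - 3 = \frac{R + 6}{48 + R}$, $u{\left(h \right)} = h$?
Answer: $\frac{21171}{1376998} \approx 0.015375$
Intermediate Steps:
$U{\left(b,L \right)} = 25$
$W{\left(D,R \right)} = 1 + \frac{6 + R}{3 \left(48 + R\right)}$ ($W{\left(D,R \right)} = 1 + \frac{\left(R + 6\right) \frac{1}{48 + R}}{3} = 1 + \frac{\left(6 + R\right) \frac{1}{48 + R}}{3} = 1 + \frac{\frac{1}{48 + R} \left(6 + R\right)}{3} = 1 + \frac{6 + R}{3 \left(48 + R\right)}$)
$M{\left(s,H \right)} = -96 + s$
$\frac{1}{W{\left(-275,\frac{1}{146 + u{\left(1 \right)}} \right)} + M{\left(160,U{\left(-15,7 \right)} \right)}} = \frac{1}{\frac{2 \left(75 + \frac{2}{146 + 1}\right)}{3 \left(48 + \frac{1}{146 + 1}\right)} + \left(-96 + 160\right)} = \frac{1}{\frac{2 \left(75 + \frac{2}{147}\right)}{3 \left(48 + \frac{1}{147}\right)} + 64} = \frac{1}{\frac{2 \left(75 + 2 \cdot \frac{1}{147}\right)}{3 \left(48 + \frac{1}{147}\right)} + 64} = \frac{1}{\frac{2 \left(75 + \frac{2}{147}\right)}{3 \cdot \frac{7057}{147}} + 64} = \frac{1}{\frac{2}{3} \cdot \frac{147}{7057} \cdot \frac{11027}{147} + 64} = \frac{1}{\frac{22054}{21171} + 64} = \frac{1}{\frac{1376998}{21171}} = \frac{21171}{1376998}$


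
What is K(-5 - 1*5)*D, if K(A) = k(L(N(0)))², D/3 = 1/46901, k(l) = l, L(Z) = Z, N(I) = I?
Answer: 0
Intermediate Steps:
D = 3/46901 ≈ 6.3965e-5
K(A) = 0 (K(A) = 0² = 0)
K(-5 - 1*5)*D = 0*(3/46901) = 0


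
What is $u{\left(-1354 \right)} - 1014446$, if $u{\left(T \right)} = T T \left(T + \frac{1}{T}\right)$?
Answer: $-2483325664$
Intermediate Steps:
$u{\left(T \right)} = T^{2} \left(T + \frac{1}{T}\right)$
$u{\left(-1354 \right)} - 1014446 = \left(-1354 + \left(-1354\right)^{3}\right) - 1014446 = \left(-1354 - 2482309864\right) - 1014446 = -2482311218 - 1014446 = -2483325664$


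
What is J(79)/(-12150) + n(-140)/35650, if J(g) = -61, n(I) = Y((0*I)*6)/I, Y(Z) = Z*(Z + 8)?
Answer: 61/12150 ≈ 0.0050206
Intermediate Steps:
Y(Z) = Z*(8 + Z)
n(I) = 0 (n(I) = (((0*I)*6)*(8 + (0*I)*6))/I = ((0*6)*(8 + 0*6))/I = (0*(8 + 0))/I = (0*8)/I = 0/I = 0)
J(79)/(-12150) + n(-140)/35650 = -61/(-12150) + 0/35650 = -61*(-1/12150) + 0*(1/35650) = 61/12150 + 0 = 61/12150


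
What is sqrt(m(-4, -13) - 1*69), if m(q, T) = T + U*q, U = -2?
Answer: I*sqrt(74) ≈ 8.6023*I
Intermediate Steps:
m(q, T) = T - 2*q
sqrt(m(-4, -13) - 1*69) = sqrt((-13 - 2*(-4)) - 1*69) = sqrt((-13 + 8) - 69) = sqrt(-5 - 69) = sqrt(-74) = I*sqrt(74)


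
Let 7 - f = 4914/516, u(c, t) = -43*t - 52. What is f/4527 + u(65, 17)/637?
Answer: -304977355/247998114 ≈ -1.2298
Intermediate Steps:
u(c, t) = -52 - 43*t
f = -217/86 (f = 7 - 4914/516 = 7 - 1*819/86 = 7 - 819/86 = -217/86 ≈ -2.5233)
f/4527 + u(65, 17)/637 = -217/86/4527 + (-52 - 43*17)/637 = -217/86*1/4527 + (-52 - 731)*(1/637) = -217/389322 - 783*1/637 = -217/389322 - 783/637 = -304977355/247998114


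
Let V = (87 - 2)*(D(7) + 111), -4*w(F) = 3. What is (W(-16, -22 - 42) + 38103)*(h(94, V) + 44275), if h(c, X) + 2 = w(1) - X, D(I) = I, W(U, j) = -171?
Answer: 1298877027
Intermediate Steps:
w(F) = -3/4 (w(F) = -1/4*3 = -3/4)
V = 10030 (V = (87 - 2)*(7 + 111) = 85*118 = 10030)
h(c, X) = -11/4 - X (h(c, X) = -2 + (-3/4 - X) = -11/4 - X)
(W(-16, -22 - 42) + 38103)*(h(94, V) + 44275) = (-171 + 38103)*((-11/4 - 1*10030) + 44275) = 37932*((-11/4 - 10030) + 44275) = 37932*(-40131/4 + 44275) = 37932*(136969/4) = 1298877027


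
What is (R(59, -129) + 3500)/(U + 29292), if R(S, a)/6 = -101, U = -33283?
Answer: -2894/3991 ≈ -0.72513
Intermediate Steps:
R(S, a) = -606 (R(S, a) = 6*(-101) = -606)
(R(59, -129) + 3500)/(U + 29292) = (-606 + 3500)/(-33283 + 29292) = 2894/(-3991) = 2894*(-1/3991) = -2894/3991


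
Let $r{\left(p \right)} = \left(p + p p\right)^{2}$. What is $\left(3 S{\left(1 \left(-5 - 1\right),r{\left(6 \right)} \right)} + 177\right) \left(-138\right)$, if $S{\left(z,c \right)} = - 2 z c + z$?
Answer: $-8785494$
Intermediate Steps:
$r{\left(p \right)} = \left(p + p^{2}\right)^{2}$
$S{\left(z,c \right)} = z - 2 c z$ ($S{\left(z,c \right)} = - 2 c z + z = z - 2 c z$)
$\left(3 S{\left(1 \left(-5 - 1\right),r{\left(6 \right)} \right)} + 177\right) \left(-138\right) = \left(3 \cdot 1 \left(-5 - 1\right) \left(1 - 2 \cdot 6^{2} \left(1 + 6\right)^{2}\right) + 177\right) \left(-138\right) = \left(3 \cdot 1 \left(-6\right) \left(1 - 2 \cdot 36 \cdot 7^{2}\right) + 177\right) \left(-138\right) = \left(3 \left(- 6 \left(1 - 2 \cdot 36 \cdot 49\right)\right) + 177\right) \left(-138\right) = \left(3 \left(- 6 \left(1 - 3528\right)\right) + 177\right) \left(-138\right) = \left(3 \left(\left(-6\right) \left(-3527\right)\right) + 177\right) \left(-138\right) = \left(3 \cdot 21162 + 177\right) \left(-138\right) = \left(63486 + 177\right) \left(-138\right) = 63663 \left(-138\right) = -8785494$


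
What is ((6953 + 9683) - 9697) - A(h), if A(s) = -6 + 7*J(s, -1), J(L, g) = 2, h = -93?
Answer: 6931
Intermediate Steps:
A(s) = 8 (A(s) = -6 + 7*2 = -6 + 14 = 8)
((6953 + 9683) - 9697) - A(h) = ((6953 + 9683) - 9697) - 1*8 = (16636 - 9697) - 8 = 6939 - 8 = 6931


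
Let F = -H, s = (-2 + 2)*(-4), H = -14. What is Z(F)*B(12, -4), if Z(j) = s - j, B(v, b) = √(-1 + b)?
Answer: -14*I*√5 ≈ -31.305*I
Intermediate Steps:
s = 0 (s = 0*(-4) = 0)
F = 14 (F = -1*(-14) = 14)
Z(j) = -j (Z(j) = 0 - j = -j)
Z(F)*B(12, -4) = (-1*14)*√(-1 - 4) = -14*I*√5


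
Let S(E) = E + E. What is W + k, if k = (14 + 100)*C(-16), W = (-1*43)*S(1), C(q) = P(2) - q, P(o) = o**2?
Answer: 2194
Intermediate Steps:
S(E) = 2*E
C(q) = 4 - q (C(q) = 2**2 - q = 4 - q)
W = -86 (W = (-1*43)*(2*1) = -43*2 = -86)
k = 2280 (k = (14 + 100)*(4 - 1*(-16)) = 114*(4 + 16) = 114*20 = 2280)
W + k = -86 + 2280 = 2194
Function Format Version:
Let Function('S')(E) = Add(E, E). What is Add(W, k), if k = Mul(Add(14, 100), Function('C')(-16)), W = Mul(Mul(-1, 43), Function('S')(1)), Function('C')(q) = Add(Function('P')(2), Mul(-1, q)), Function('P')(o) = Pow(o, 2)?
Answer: 2194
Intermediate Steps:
Function('S')(E) = Mul(2, E)
Function('C')(q) = Add(4, Mul(-1, q)) (Function('C')(q) = Add(Pow(2, 2), Mul(-1, q)) = Add(4, Mul(-1, q)))
W = -86 (W = Mul(Mul(-1, 43), Mul(2, 1)) = Mul(-43, 2) = -86)
k = 2280 (k = Mul(Add(14, 100), Add(4, Mul(-1, -16))) = Mul(114, Add(4, 16)) = Mul(114, 20) = 2280)
Add(W, k) = Add(-86, 2280) = 2194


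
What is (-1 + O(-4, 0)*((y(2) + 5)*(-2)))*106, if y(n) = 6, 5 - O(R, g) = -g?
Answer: -11766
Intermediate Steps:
O(R, g) = 5 + g (O(R, g) = 5 - (-1)*g = 5 + g)
(-1 + O(-4, 0)*((y(2) + 5)*(-2)))*106 = (-1 + (5 + 0)*((6 + 5)*(-2)))*106 = (-1 + 5*(11*(-2)))*106 = (-1 + 5*(-22))*106 = (-1 - 110)*106 = -111*106 = -11766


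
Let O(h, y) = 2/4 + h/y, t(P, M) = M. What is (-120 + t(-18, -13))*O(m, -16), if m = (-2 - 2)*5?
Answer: -931/4 ≈ -232.75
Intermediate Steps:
m = -20 (m = -4*5 = -20)
O(h, y) = ½ + h/y (O(h, y) = 2*(¼) + h/y = ½ + h/y)
(-120 + t(-18, -13))*O(m, -16) = (-120 - 13)*((-20 + (½)*(-16))/(-16)) = -(-133)*(-20 - 8)/16 = -(-133)*(-28)/16 = -133*7/4 = -931/4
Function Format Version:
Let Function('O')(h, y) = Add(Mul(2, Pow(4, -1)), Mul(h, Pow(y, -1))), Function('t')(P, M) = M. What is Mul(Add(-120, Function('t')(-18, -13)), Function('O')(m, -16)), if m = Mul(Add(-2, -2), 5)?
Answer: Rational(-931, 4) ≈ -232.75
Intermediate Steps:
m = -20 (m = Mul(-4, 5) = -20)
Function('O')(h, y) = Add(Rational(1, 2), Mul(h, Pow(y, -1))) (Function('O')(h, y) = Add(Mul(2, Rational(1, 4)), Mul(h, Pow(y, -1))) = Add(Rational(1, 2), Mul(h, Pow(y, -1))))
Mul(Add(-120, Function('t')(-18, -13)), Function('O')(m, -16)) = Mul(Add(-120, -13), Mul(Pow(-16, -1), Add(-20, Mul(Rational(1, 2), -16)))) = Mul(-133, Mul(Rational(-1, 16), Add(-20, -8))) = Mul(-133, Mul(Rational(-1, 16), -28)) = Mul(-133, Rational(7, 4)) = Rational(-931, 4)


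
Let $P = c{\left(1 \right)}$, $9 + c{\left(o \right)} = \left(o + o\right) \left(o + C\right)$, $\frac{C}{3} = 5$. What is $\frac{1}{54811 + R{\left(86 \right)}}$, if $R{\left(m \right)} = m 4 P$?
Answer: $\frac{1}{62723} \approx 1.5943 \cdot 10^{-5}$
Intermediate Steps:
$C = 15$ ($C = 3 \cdot 5 = 15$)
$c{\left(o \right)} = -9 + 2 o \left(15 + o\right)$ ($c{\left(o \right)} = -9 + \left(o + o\right) \left(o + 15\right) = -9 + 2 o \left(15 + o\right)$)
$P = 23$ ($P = -9 + 2 \cdot 1^{2} + 30 \cdot 1 = -9 + 2 \cdot 1 + 30 = -9 + 2 + 30 = 23$)
$R{\left(m \right)} = 92 m$ ($R{\left(m \right)} = m 4 \cdot 23 = 4 m 23 = 92 m$)
$\frac{1}{54811 + R{\left(86 \right)}} = \frac{1}{54811 + 92 \cdot 86} = \frac{1}{54811 + 7912} = \frac{1}{62723}$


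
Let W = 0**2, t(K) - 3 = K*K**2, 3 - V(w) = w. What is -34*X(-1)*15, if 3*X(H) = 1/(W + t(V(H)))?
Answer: -170/67 ≈ -2.5373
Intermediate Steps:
V(w) = 3 - w
t(K) = 3 + K**3 (t(K) = 3 + K*K**2 = 3 + K**3)
W = 0
X(H) = 1/(3*(3 + (3 - H)**3)) (X(H) = 1/(3*(0 + (3 + (3 - H)**3))) = 1/(3*(3 + (3 - H)**3)))
-34*X(-1)*15 = -(-34)/(-9 + 3*(-3 - 1)**3)*15 = -(-34)/(-9 + 3*(-4)**3)*15 = -(-34)/(-9 + 3*(-64))*15 = -(-34)/(-9 - 192)*15 = -(-34)/(-201)*15 = -(-34)*(-1)/201*15 = -34*1/201*15 = -34/201*15 = -170/67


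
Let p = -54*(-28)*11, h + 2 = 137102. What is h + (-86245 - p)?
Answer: 34223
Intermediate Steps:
h = 137100 (h = -2 + 137102 = 137100)
p = 16632 (p = 1512*11 = 16632)
h + (-86245 - p) = 137100 + (-86245 - 1*16632) = 137100 + (-86245 - 16632) = 137100 - 102877 = 34223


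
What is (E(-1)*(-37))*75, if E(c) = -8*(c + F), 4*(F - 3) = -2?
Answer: 33300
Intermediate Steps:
F = 5/2 (F = 3 + (¼)*(-2) = 3 - ½ = 5/2 ≈ 2.5000)
E(c) = -20 - 8*c (E(c) = -8*(c + 5/2) = -8*(5/2 + c) = -20 - 8*c)
(E(-1)*(-37))*75 = ((-20 - 8*(-1))*(-37))*75 = ((-20 + 8)*(-37))*75 = -12*(-37)*75 = 444*75 = 33300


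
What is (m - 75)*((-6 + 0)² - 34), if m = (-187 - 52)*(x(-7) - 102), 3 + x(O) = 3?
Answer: 48606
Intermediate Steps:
x(O) = 0 (x(O) = -3 + 3 = 0)
m = 24378 (m = (-187 - 52)*(0 - 102) = -239*(-102) = 24378)
(m - 75)*((-6 + 0)² - 34) = (24378 - 75)*((-6 + 0)² - 34) = 24303*((-6)² - 34) = 24303*(36 - 34) = 24303*2 = 48606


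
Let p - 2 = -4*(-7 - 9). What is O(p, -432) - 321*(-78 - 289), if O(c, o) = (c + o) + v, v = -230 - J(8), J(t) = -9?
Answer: 117220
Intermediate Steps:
v = -221 (v = -230 - 1*(-9) = -230 + 9 = -221)
p = 66 (p = 2 - 4*(-7 - 9) = 2 - 4*(-16) = 2 + 64 = 66)
O(c, o) = -221 + c + o (O(c, o) = (c + o) - 221 = -221 + c + o)
O(p, -432) - 321*(-78 - 289) = (-221 + 66 - 432) - 321*(-78 - 289) = -587 - 321*(-367) = -587 + 117807 = 117220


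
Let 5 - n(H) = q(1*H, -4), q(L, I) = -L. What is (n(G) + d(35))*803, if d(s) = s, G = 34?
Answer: 59422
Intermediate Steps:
n(H) = 5 + H (n(H) = 5 - (-1)*1*H = 5 - (-1)*H = 5 + H)
(n(G) + d(35))*803 = ((5 + 34) + 35)*803 = (39 + 35)*803 = 74*803 = 59422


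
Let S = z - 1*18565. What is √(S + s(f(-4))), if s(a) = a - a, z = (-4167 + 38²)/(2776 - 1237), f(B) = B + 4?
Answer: I*√542910902/171 ≈ 136.26*I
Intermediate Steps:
f(B) = 4 + B
z = -2723/1539 (z = (-4167 + 1444)/1539 = -2723*1/1539 = -2723/1539 ≈ -1.7693)
s(a) = 0
S = -28574258/1539 (S = -2723/1539 - 1*18565 = -2723/1539 - 18565 = -28574258/1539 ≈ -18567.)
√(S + s(f(-4))) = √(-28574258/1539 + 0) = √(-28574258/1539) = I*√542910902/171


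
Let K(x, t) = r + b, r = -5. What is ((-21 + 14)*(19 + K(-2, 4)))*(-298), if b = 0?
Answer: 29204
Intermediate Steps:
K(x, t) = -5 (K(x, t) = -5 + 0 = -5)
((-21 + 14)*(19 + K(-2, 4)))*(-298) = ((-21 + 14)*(19 - 5))*(-298) = -7*14*(-298) = -98*(-298) = 29204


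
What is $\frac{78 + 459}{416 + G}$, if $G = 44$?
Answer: $\frac{537}{460} \approx 1.1674$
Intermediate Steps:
$\frac{78 + 459}{416 + G} = \frac{78 + 459}{416 + 44} = \frac{537}{460}$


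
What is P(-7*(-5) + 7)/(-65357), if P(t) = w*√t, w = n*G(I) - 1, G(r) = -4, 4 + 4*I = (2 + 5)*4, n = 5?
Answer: 21*√42/65357 ≈ 0.0020823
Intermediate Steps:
I = 6 (I = -1 + ((2 + 5)*4)/4 = -1 + (7*4)/4 = -1 + (¼)*28 = -1 + 7 = 6)
w = -21 (w = 5*(-4) - 1 = -20 - 1 = -21)
P(t) = -21*√t
P(-7*(-5) + 7)/(-65357) = -21*√(-7*(-5) + 7)/(-65357) = -21*√(35 + 7)*(-1/65357) = -21*√42*(-1/65357) = 21*√42/65357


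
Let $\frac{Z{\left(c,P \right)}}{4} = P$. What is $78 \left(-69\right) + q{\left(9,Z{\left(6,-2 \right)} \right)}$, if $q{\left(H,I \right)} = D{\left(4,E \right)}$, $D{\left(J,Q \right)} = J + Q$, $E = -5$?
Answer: $-5383$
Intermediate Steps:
$Z{\left(c,P \right)} = 4 P$
$q{\left(H,I \right)} = -1$ ($q{\left(H,I \right)} = 4 - 5 = -1$)
$78 \left(-69\right) + q{\left(9,Z{\left(6,-2 \right)} \right)} = 78 \left(-69\right) - 1 = -5382 - 1 = -5383$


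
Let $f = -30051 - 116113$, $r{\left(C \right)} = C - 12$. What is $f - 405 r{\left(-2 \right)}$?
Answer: $-140494$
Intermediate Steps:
$r{\left(C \right)} = -12 + C$ ($r{\left(C \right)} = C - 12 = -12 + C$)
$f = -146164$
$f - 405 r{\left(-2 \right)} = -146164 - 405 \left(-12 - 2\right) = -146164 - -5670 = -146164 + 5670 = -140494$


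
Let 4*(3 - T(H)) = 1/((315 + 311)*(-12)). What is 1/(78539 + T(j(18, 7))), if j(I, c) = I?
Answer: 30048/2360030017 ≈ 1.2732e-5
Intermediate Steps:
T(H) = 90145/30048 (T(H) = 3 - 1/(4*(315 + 311)*(-12)) = 3 - (-1)/(4*626*12) = 3 - (-1)/(2504*12) = 3 - ¼*(-1/7512) = 3 + 1/30048 = 90145/30048)
1/(78539 + T(j(18, 7))) = 1/(78539 + 90145/30048) = 1/(2360030017/30048) = 30048/2360030017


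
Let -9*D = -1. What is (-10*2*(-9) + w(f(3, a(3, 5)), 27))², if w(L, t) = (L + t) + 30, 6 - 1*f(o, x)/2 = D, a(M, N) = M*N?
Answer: 5013121/81 ≈ 61890.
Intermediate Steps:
D = ⅑ (D = -⅑*(-1) = ⅑ ≈ 0.11111)
f(o, x) = 106/9 (f(o, x) = 12 - 2*⅑ = 12 - 2/9 = 106/9)
w(L, t) = 30 + L + t
(-10*2*(-9) + w(f(3, a(3, 5)), 27))² = (-10*2*(-9) + (30 + 106/9 + 27))² = (-20*(-9) + 619/9)² = (180 + 619/9)² = (2239/9)² = 5013121/81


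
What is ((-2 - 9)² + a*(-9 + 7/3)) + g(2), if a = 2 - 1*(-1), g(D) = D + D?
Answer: 105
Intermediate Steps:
g(D) = 2*D
a = 3 (a = 2 + 1 = 3)
((-2 - 9)² + a*(-9 + 7/3)) + g(2) = ((-2 - 9)² + 3*(-9 + 7/3)) + 2*2 = ((-11)² + 3*(-9 + 7*(⅓))) + 4 = (121 + 3*(-9 + 7/3)) + 4 = (121 + 3*(-20/3)) + 4 = (121 - 20) + 4 = 101 + 4 = 105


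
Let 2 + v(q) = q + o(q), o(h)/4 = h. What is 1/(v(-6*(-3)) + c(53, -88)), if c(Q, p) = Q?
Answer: 1/141 ≈ 0.0070922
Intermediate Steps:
o(h) = 4*h
v(q) = -2 + 5*q (v(q) = -2 + (q + 4*q) = -2 + 5*q)
1/(v(-6*(-3)) + c(53, -88)) = 1/((-2 + 5*(-6*(-3))) + 53) = 1/((-2 + 5*18) + 53) = 1/((-2 + 90) + 53) = 1/(88 + 53) = 1/141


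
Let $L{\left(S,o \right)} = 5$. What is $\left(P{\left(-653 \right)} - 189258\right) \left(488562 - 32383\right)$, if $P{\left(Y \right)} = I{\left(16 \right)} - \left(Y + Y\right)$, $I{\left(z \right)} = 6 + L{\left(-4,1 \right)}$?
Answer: $-85734737439$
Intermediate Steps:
$I{\left(z \right)} = 11$ ($I{\left(z \right)} = 6 + 5 = 11$)
$P{\left(Y \right)} = 11 - 2 Y$ ($P{\left(Y \right)} = 11 - \left(Y + Y\right) = 11 - 2 Y$)
$\left(P{\left(-653 \right)} - 189258\right) \left(488562 - 32383\right) = \left(\left(11 - -1306\right) - 189258\right) \left(488562 - 32383\right) = \left(\left(11 + 1306\right) - 189258\right) 456179 = \left(1317 - 189258\right) 456179 = \left(-187941\right) 456179 = -85734737439$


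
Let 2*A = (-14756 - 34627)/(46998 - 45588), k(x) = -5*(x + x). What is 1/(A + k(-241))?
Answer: 940/2248939 ≈ 0.00041797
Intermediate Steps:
k(x) = -10*x
A = -16461/940 (A = ((-14756 - 34627)/(46998 - 45588))/2 = (-49383/1410)/2 = (-49383*1/1410)/2 = (1/2)*(-16461/470) = -16461/940 ≈ -17.512)
1/(A + k(-241)) = 1/(-16461/940 - 10*(-241)) = 1/(-16461/940 + 2410) = 1/(2248939/940) = 940/2248939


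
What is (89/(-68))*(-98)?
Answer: 4361/34 ≈ 128.26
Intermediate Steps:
(89/(-68))*(-98) = (89*(-1/68))*(-98) = -89/68*(-98) = 4361/34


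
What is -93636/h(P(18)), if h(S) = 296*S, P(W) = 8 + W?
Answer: -23409/1924 ≈ -12.167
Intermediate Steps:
-93636/h(P(18)) = -93636*1/(296*(8 + 18)) = -93636/(296*26) = -93636/7696 = -93636*1/7696 = -23409/1924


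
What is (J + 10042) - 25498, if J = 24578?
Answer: 9122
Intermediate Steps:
(J + 10042) - 25498 = (24578 + 10042) - 25498 = 34620 - 25498 = 9122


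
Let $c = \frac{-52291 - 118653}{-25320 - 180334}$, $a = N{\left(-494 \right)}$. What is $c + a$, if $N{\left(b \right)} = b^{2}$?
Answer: $\frac{25093575244}{102827} \approx 2.4404 \cdot 10^{5}$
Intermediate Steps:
$a = 244036$ ($a = \left(-494\right)^{2} = 244036$)
$c = \frac{85472}{102827}$ ($c = - \frac{170944}{-205654} = \left(-170944\right) \left(- \frac{1}{205654}\right) = \frac{85472}{102827} \approx 0.83122$)
$c + a = \frac{85472}{102827} + 244036 = \frac{25093575244}{102827}$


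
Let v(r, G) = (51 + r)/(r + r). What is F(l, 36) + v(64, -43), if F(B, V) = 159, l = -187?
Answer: 20467/128 ≈ 159.90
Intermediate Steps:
v(r, G) = (51 + r)/(2*r) (v(r, G) = (51 + r)/((2*r)) = (51 + r)*(1/(2*r)) = (51 + r)/(2*r))
F(l, 36) + v(64, -43) = 159 + (1/2)*(51 + 64)/64 = 159 + (1/2)*(1/64)*115 = 159 + 115/128 = 20467/128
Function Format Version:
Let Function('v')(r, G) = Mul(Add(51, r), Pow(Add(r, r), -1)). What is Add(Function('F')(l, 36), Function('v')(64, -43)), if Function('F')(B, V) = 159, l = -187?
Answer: Rational(20467, 128) ≈ 159.90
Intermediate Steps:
Function('v')(r, G) = Mul(Rational(1, 2), Pow(r, -1), Add(51, r)) (Function('v')(r, G) = Mul(Add(51, r), Pow(Mul(2, r), -1)) = Mul(Add(51, r), Mul(Rational(1, 2), Pow(r, -1))) = Mul(Rational(1, 2), Pow(r, -1), Add(51, r)))
Add(Function('F')(l, 36), Function('v')(64, -43)) = Add(159, Mul(Rational(1, 2), Pow(64, -1), Add(51, 64))) = Add(159, Mul(Rational(1, 2), Rational(1, 64), 115)) = Add(159, Rational(115, 128)) = Rational(20467, 128)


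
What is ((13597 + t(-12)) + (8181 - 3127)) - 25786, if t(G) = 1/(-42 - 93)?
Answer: -963226/135 ≈ -7135.0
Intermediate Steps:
t(G) = -1/135 (t(G) = 1/(-135) = -1/135)
((13597 + t(-12)) + (8181 - 3127)) - 25786 = ((13597 - 1/135) + (8181 - 3127)) - 25786 = (1835594/135 + 5054) - 25786 = 2517884/135 - 25786 = -963226/135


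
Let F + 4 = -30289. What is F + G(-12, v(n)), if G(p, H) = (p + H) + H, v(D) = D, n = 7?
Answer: -30291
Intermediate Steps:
F = -30293 (F = -4 - 30289 = -30293)
G(p, H) = p + 2*H (G(p, H) = (H + p) + H = p + 2*H)
F + G(-12, v(n)) = -30293 + (-12 + 2*7) = -30293 + (-12 + 14) = -30293 + 2 = -30291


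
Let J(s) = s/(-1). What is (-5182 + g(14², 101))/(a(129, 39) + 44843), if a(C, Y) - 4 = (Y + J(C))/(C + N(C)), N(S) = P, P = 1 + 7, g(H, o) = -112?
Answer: -725278/6143949 ≈ -0.11805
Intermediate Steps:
J(s) = -s (J(s) = s*(-1) = -s)
P = 8
N(S) = 8
a(C, Y) = 4 + (Y - C)/(8 + C) (a(C, Y) = 4 + (Y - C)/(C + 8) = 4 + (Y - C)/(8 + C))
(-5182 + g(14², 101))/(a(129, 39) + 44843) = (-5182 - 112)/((32 + 39 + 3*129)/(8 + 129) + 44843) = -5294/((32 + 39 + 387)/137 + 44843) = -5294/((1/137)*458 + 44843) = -5294/(458/137 + 44843) = -5294/6143949/137 = -5294*137/6143949 = -725278/6143949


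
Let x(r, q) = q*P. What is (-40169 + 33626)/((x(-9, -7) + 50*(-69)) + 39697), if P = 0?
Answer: -6543/36247 ≈ -0.18051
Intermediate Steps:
x(r, q) = 0 (x(r, q) = q*0 = 0)
(-40169 + 33626)/((x(-9, -7) + 50*(-69)) + 39697) = (-40169 + 33626)/((0 + 50*(-69)) + 39697) = -6543/((0 - 3450) + 39697) = -6543/(-3450 + 39697) = -6543/36247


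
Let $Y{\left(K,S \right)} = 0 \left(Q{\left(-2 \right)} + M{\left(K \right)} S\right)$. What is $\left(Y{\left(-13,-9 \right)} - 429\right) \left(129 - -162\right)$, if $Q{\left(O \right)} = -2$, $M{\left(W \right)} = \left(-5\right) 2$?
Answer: $-124839$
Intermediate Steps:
$M{\left(W \right)} = -10$
$Y{\left(K,S \right)} = 0$ ($Y{\left(K,S \right)} = 0 \left(-2 - 10 S\right) = 0$)
$\left(Y{\left(-13,-9 \right)} - 429\right) \left(129 - -162\right) = \left(0 - 429\right) \left(129 - -162\right) = - 429 \left(129 + 162\right) = \left(-429\right) 291 = -124839$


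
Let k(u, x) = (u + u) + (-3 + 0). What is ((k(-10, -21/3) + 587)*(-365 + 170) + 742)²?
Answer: 11932940644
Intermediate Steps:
k(u, x) = -3 + 2*u (k(u, x) = 2*u - 3 = -3 + 2*u)
((k(-10, -21/3) + 587)*(-365 + 170) + 742)² = (((-3 + 2*(-10)) + 587)*(-365 + 170) + 742)² = (((-3 - 20) + 587)*(-195) + 742)² = ((-23 + 587)*(-195) + 742)² = (564*(-195) + 742)² = (-109980 + 742)² = (-109238)² = 11932940644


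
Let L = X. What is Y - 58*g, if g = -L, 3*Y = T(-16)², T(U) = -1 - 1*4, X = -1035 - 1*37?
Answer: -186503/3 ≈ -62168.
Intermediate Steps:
X = -1072 (X = -1035 - 37 = -1072)
L = -1072
T(U) = -5 (T(U) = -1 - 4 = -5)
Y = 25/3 (Y = (⅓)*(-5)² = (⅓)*25 = 25/3 ≈ 8.3333)
g = 1072 (g = -1*(-1072) = 1072)
Y - 58*g = 25/3 - 58*1072 = 25/3 - 1*62176 = 25/3 - 62176 = -186503/3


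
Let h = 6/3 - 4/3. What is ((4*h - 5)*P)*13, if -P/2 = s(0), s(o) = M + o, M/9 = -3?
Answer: -1638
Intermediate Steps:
M = -27 (M = 9*(-3) = -27)
h = 2/3 (h = 6*(1/3) - 4*1/3 = 2 - 4/3 = 2/3 ≈ 0.66667)
s(o) = -27 + o
P = 54 (P = -2*(-27 + 0) = -2*(-27) = 54)
((4*h - 5)*P)*13 = ((4*(2/3) - 5)*54)*13 = ((8/3 - 5)*54)*13 = -7/3*54*13 = -126*13 = -1638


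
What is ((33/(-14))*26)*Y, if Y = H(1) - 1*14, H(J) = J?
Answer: 5577/7 ≈ 796.71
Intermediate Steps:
Y = -13 (Y = 1 - 1*14 = 1 - 14 = -13)
((33/(-14))*26)*Y = ((33/(-14))*26)*(-13) = ((33*(-1/14))*26)*(-13) = -33/14*26*(-13) = -429/7*(-13) = 5577/7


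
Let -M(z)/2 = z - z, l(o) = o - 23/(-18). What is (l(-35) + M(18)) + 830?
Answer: 14333/18 ≈ 796.28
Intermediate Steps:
l(o) = 23/18 + o (l(o) = o - 23*(-1)/18 = o - 1*(-23/18) = o + 23/18 = 23/18 + o)
M(z) = 0 (M(z) = -2*(z - z) = -2*0 = 0)
(l(-35) + M(18)) + 830 = ((23/18 - 35) + 0) + 830 = (-607/18 + 0) + 830 = -607/18 + 830 = 14333/18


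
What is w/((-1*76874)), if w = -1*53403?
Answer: 7629/10982 ≈ 0.69468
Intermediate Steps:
w = -53403
w/((-1*76874)) = -53403/((-1*76874)) = -53403/(-76874) = -53403*(-1/76874) = 7629/10982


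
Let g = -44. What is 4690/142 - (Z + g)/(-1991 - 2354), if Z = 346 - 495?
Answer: 10175322/308495 ≈ 32.984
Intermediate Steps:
Z = -149
4690/142 - (Z + g)/(-1991 - 2354) = 4690/142 - (-149 - 44)/(-1991 - 2354) = 4690*(1/142) - (-193)/(-4345) = 2345/71 - (-193)*(-1)/4345 = 2345/71 - 1*193/4345 = 2345/71 - 193/4345 = 10175322/308495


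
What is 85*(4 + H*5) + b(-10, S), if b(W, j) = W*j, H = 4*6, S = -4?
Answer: 10580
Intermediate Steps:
H = 24
85*(4 + H*5) + b(-10, S) = 85*(4 + 24*5) - 10*(-4) = 85*(4 + 120) + 40 = 85*124 + 40 = 10540 + 40 = 10580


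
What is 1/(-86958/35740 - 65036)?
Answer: -17870/1162236799 ≈ -1.5376e-5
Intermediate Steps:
1/(-86958/35740 - 65036) = 1/(-86958*1/35740 - 65036) = 1/(-43479/17870 - 65036) = 1/(-1162236799/17870) = -17870/1162236799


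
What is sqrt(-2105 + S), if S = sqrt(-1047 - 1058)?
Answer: sqrt(-2105 + I*sqrt(2105)) ≈ 0.5 + 45.883*I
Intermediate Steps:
S = I*sqrt(2105) (S = sqrt(-2105) = I*sqrt(2105) ≈ 45.88*I)
sqrt(-2105 + S) = sqrt(-2105 + I*sqrt(2105))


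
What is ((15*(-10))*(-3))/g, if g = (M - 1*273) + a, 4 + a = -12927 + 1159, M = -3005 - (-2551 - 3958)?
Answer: -50/949 ≈ -0.052687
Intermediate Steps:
M = 3504 (M = -3005 - 1*(-6509) = -3005 + 6509 = 3504)
a = -11772 (a = -4 + (-12927 + 1159) = -4 - 11768 = -11772)
g = -8541 (g = (3504 - 1*273) - 11772 = (3504 - 273) - 11772 = 3231 - 11772 = -8541)
((15*(-10))*(-3))/g = ((15*(-10))*(-3))/(-8541) = -150*(-3)*(-1/8541) = 450*(-1/8541) = -50/949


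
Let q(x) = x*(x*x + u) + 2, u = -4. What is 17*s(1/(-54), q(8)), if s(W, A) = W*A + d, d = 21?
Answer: 5542/27 ≈ 205.26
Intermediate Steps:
q(x) = 2 + x*(-4 + x²) (q(x) = x*(x*x - 4) + 2 = x*(x² - 4) + 2 = x*(-4 + x²) + 2 = 2 + x*(-4 + x²))
s(W, A) = 21 + A*W (s(W, A) = W*A + 21 = A*W + 21 = 21 + A*W)
17*s(1/(-54), q(8)) = 17*(21 + (2 + 8³ - 4*8)/(-54)) = 17*(21 + (2 + 512 - 32)*(-1/54)) = 17*(21 + 482*(-1/54)) = 17*(21 - 241/27) = 17*(326/27) = 5542/27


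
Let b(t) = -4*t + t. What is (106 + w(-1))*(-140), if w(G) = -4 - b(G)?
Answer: -13860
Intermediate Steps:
b(t) = -3*t
w(G) = -4 + 3*G (w(G) = -4 - (-3)*G = -4 + 3*G)
(106 + w(-1))*(-140) = (106 + (-4 + 3*(-1)))*(-140) = (106 + (-4 - 3))*(-140) = (106 - 7)*(-140) = 99*(-140) = -13860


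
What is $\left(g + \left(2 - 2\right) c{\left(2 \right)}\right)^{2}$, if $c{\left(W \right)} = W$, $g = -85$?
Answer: $7225$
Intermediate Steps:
$\left(g + \left(2 - 2\right) c{\left(2 \right)}\right)^{2} = \left(-85 + \left(2 - 2\right) 2\right)^{2} = \left(-85 + 0 \cdot 2\right)^{2} = \left(-85 + 0\right)^{2} = \left(-85\right)^{2} = 7225$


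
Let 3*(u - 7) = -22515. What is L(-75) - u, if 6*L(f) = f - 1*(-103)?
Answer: 22508/3 ≈ 7502.7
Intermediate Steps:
u = -7498 (u = 7 + (⅓)*(-22515) = 7 - 7505 = -7498)
L(f) = 103/6 + f/6 (L(f) = (f - 1*(-103))/6 = (f + 103)/6 = (103 + f)/6 = 103/6 + f/6)
L(-75) - u = (103/6 + (⅙)*(-75)) - 1*(-7498) = (103/6 - 25/2) + 7498 = 14/3 + 7498 = 22508/3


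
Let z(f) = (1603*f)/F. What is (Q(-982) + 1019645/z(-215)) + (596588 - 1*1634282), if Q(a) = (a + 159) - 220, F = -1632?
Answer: -71266290545/68929 ≈ -1.0339e+6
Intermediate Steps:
z(f) = -1603*f/1632 (z(f) = (1603*f)/(-1632) = (1603*f)*(-1/1632) = -1603*f/1632)
Q(a) = -61 + a (Q(a) = (159 + a) - 220 = -61 + a)
(Q(-982) + 1019645/z(-215)) + (596588 - 1*1634282) = ((-61 - 982) + 1019645/((-1603/1632*(-215)))) + (596588 - 1*1634282) = (-1043 + 1019645/(344645/1632)) + (596588 - 1634282) = (-1043 + 1019645*(1632/344645)) - 1037694 = (-1043 + 332812128/68929) - 1037694 = 260919181/68929 - 1037694 = -71266290545/68929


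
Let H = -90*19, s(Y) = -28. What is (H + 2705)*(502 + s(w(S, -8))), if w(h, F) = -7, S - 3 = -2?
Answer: 471630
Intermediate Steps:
S = 1 (S = 3 - 2 = 1)
H = -1710
(H + 2705)*(502 + s(w(S, -8))) = (-1710 + 2705)*(502 - 28) = 995*474 = 471630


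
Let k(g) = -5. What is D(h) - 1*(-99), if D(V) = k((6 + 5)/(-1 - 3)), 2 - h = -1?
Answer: 94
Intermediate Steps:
h = 3 (h = 2 - 1*(-1) = 2 + 1 = 3)
D(V) = -5
D(h) - 1*(-99) = -5 - 1*(-99) = -5 + 99 = 94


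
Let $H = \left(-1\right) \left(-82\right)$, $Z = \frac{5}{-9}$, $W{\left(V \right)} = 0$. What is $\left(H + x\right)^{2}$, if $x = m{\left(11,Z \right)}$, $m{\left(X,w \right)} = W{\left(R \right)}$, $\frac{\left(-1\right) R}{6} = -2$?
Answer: $6724$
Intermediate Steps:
$R = 12$ ($R = \left(-6\right) \left(-2\right) = 12$)
$Z = - \frac{5}{9}$ ($Z = 5 \left(- \frac{1}{9}\right) = - \frac{5}{9} \approx -0.55556$)
$H = 82$
$m{\left(X,w \right)} = 0$
$x = 0$
$\left(H + x\right)^{2} = \left(82 + 0\right)^{2} = 82^{2} = 6724$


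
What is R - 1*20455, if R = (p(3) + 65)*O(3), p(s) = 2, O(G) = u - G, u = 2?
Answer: -20522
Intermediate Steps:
O(G) = 2 - G
R = -67 (R = (2 + 65)*(2 - 1*3) = 67*(2 - 3) = 67*(-1) = -67)
R - 1*20455 = -67 - 1*20455 = -67 - 20455 = -20522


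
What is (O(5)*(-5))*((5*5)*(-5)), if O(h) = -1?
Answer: -625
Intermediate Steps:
(O(5)*(-5))*((5*5)*(-5)) = (-1*(-5))*((5*5)*(-5)) = 5*(25*(-5)) = 5*(-125) = -625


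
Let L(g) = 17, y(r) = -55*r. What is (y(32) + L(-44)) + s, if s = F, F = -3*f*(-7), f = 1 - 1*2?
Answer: -1764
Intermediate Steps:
f = -1 (f = 1 - 2 = -1)
F = -21 (F = -3*(-1)*(-7) = 3*(-7) = -21)
s = -21
(y(32) + L(-44)) + s = (-55*32 + 17) - 21 = (-1760 + 17) - 21 = -1743 - 21 = -1764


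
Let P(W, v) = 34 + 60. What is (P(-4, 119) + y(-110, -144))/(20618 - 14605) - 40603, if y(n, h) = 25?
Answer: -34877960/859 ≈ -40603.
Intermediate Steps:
P(W, v) = 94
(P(-4, 119) + y(-110, -144))/(20618 - 14605) - 40603 = (94 + 25)/(20618 - 14605) - 40603 = 119/6013 - 40603 = 119*(1/6013) - 40603 = 17/859 - 40603 = -34877960/859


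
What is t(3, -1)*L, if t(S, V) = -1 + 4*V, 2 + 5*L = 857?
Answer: -855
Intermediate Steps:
L = 171 (L = -2/5 + (1/5)*857 = -2/5 + 857/5 = 171)
t(3, -1)*L = (-1 + 4*(-1))*171 = (-1 - 4)*171 = -5*171 = -855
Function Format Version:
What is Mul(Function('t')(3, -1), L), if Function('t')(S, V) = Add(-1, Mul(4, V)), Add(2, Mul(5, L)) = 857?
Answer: -855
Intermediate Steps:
L = 171 (L = Add(Rational(-2, 5), Mul(Rational(1, 5), 857)) = Add(Rational(-2, 5), Rational(857, 5)) = 171)
Mul(Function('t')(3, -1), L) = Mul(Add(-1, Mul(4, -1)), 171) = Mul(Add(-1, -4), 171) = Mul(-5, 171) = -855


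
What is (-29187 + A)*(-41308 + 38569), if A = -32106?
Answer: 167881527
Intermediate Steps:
(-29187 + A)*(-41308 + 38569) = (-29187 - 32106)*(-41308 + 38569) = -61293*(-2739) = 167881527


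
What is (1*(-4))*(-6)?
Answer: 24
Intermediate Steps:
(1*(-4))*(-6) = -4*(-6) = 24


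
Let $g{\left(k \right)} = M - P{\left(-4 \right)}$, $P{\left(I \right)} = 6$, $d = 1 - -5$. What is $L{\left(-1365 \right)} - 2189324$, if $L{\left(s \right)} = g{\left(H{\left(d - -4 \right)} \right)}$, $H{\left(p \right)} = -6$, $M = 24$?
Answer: $-2189306$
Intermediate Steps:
$d = 6$ ($d = 1 + 5 = 6$)
$g{\left(k \right)} = 18$ ($g{\left(k \right)} = 24 - 6 = 18$)
$L{\left(s \right)} = 18$
$L{\left(-1365 \right)} - 2189324 = 18 - 2189324 = -2189306$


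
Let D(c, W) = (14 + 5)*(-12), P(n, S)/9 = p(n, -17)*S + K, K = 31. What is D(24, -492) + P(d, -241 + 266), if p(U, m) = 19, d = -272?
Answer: 4326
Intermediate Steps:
P(n, S) = 279 + 171*S (P(n, S) = 9*(19*S + 31) = 9*(31 + 19*S) = 279 + 171*S)
D(c, W) = -228 (D(c, W) = 19*(-12) = -228)
D(24, -492) + P(d, -241 + 266) = -228 + (279 + 171*(-241 + 266)) = -228 + (279 + 171*25) = -228 + (279 + 4275) = -228 + 4554 = 4326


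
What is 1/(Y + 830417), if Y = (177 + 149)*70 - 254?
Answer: 1/852983 ≈ 1.1724e-6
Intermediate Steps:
Y = 22566 (Y = 326*70 - 254 = 22820 - 254 = 22566)
1/(Y + 830417) = 1/(22566 + 830417) = 1/852983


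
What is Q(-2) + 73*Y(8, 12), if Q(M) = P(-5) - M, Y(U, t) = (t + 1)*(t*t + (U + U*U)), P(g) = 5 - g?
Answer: 204996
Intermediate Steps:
Y(U, t) = (1 + t)*(U + U² + t²) (Y(U, t) = (1 + t)*(t² + (U + U²)) = (1 + t)*(U + U² + t²))
Q(M) = 10 - M (Q(M) = (5 - 1*(-5)) - M = (5 + 5) - M = 10 - M)
Q(-2) + 73*Y(8, 12) = (10 - 1*(-2)) + 73*(8 + 8² + 12² + 12³ + 8*12 + 12*8²) = (10 + 2) + 73*(8 + 64 + 144 + 1728 + 96 + 12*64) = 12 + 73*(8 + 64 + 144 + 1728 + 96 + 768) = 12 + 73*2808 = 12 + 204984 = 204996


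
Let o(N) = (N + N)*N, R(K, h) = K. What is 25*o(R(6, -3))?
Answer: 1800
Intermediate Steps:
o(N) = 2*N**2 (o(N) = (2*N)*N = 2*N**2)
25*o(R(6, -3)) = 25*(2*6**2) = 25*(2*36) = 25*72 = 1800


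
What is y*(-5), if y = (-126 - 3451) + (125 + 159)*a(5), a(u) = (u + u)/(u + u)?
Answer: 16465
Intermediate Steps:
a(u) = 1 (a(u) = (2*u)/((2*u)) = (2*u)*(1/(2*u)) = 1)
y = -3293 (y = (-126 - 3451) + (125 + 159)*1 = -3577 + 284*1 = -3577 + 284 = -3293)
y*(-5) = -3293*(-5) = 16465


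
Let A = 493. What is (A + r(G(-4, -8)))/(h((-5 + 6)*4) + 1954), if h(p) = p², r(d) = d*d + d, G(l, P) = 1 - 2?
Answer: 493/1970 ≈ 0.25025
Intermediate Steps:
G(l, P) = -1
r(d) = d + d² (r(d) = d² + d = d + d²)
(A + r(G(-4, -8)))/(h((-5 + 6)*4) + 1954) = (493 - (1 - 1))/(((-5 + 6)*4)² + 1954) = (493 - 1*0)/((1*4)² + 1954) = (493 + 0)/(4² + 1954) = 493/(16 + 1954) = 493/1970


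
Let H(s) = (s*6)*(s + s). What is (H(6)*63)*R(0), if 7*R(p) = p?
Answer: 0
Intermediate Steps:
R(p) = p/7
H(s) = 12*s**2 (H(s) = (6*s)*(2*s) = 12*s**2)
(H(6)*63)*R(0) = ((12*6**2)*63)*((1/7)*0) = ((12*36)*63)*0 = (432*63)*0 = 27216*0 = 0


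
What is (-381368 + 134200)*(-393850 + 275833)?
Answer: 29170025856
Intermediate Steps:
(-381368 + 134200)*(-393850 + 275833) = -247168*(-118017) = 29170025856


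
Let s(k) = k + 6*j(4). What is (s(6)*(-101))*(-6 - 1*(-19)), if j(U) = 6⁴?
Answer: -10217766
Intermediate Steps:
j(U) = 1296
s(k) = 7776 + k (s(k) = k + 6*1296 = k + 7776 = 7776 + k)
(s(6)*(-101))*(-6 - 1*(-19)) = ((7776 + 6)*(-101))*(-6 - 1*(-19)) = (7782*(-101))*(-6 + 19) = -785982*13 = -10217766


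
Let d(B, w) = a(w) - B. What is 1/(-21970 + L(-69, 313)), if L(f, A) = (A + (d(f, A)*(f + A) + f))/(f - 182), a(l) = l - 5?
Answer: -251/5606702 ≈ -4.4768e-5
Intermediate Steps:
a(l) = -5 + l
d(B, w) = -5 + w - B (d(B, w) = (-5 + w) - B = -5 + w - B)
L(f, A) = (A + f + (A + f)*(-5 + A - f))/(-182 + f) (L(f, A) = (A + ((-5 + A - f)*(f + A) + f))/(f - 182) = (A + ((-5 + A - f)*(A + f) + f))/(-182 + f) = (A + ((A + f)*(-5 + A - f) + f))/(-182 + f) = (A + (f + (A + f)*(-5 + A - f)))/(-182 + f) = (A + f + (A + f)*(-5 + A - f))/(-182 + f))
1/(-21970 + L(-69, 313)) = 1/(-21970 + (313² - 1*(-69)² - 4*313 - 4*(-69))/(-182 - 69)) = 1/(-21970 + (97969 - 1*4761 - 1252 + 276)/(-251)) = 1/(-21970 - (97969 - 4761 - 1252 + 276)/251) = 1/(-21970 - 1/251*92232) = 1/(-21970 - 92232/251) = 1/(-5606702/251) = -251/5606702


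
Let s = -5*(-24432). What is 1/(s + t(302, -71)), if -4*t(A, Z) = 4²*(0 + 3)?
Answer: 1/122148 ≈ 8.1868e-6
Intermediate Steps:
s = 122160
t(A, Z) = -12 (t(A, Z) = -4²*(0 + 3)/4 = -4*3 = -¼*48 = -12)
1/(s + t(302, -71)) = 1/(122160 - 12) = 1/122148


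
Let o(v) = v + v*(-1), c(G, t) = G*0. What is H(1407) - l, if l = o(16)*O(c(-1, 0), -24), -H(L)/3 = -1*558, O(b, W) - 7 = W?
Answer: 1674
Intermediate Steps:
c(G, t) = 0
O(b, W) = 7 + W
H(L) = 1674 (H(L) = -(-3)*558 = -3*(-558) = 1674)
o(v) = 0 (o(v) = v - v = 0)
l = 0 (l = 0*(7 - 24) = 0*(-17) = 0)
H(1407) - l = 1674 - 1*0 = 1674 + 0 = 1674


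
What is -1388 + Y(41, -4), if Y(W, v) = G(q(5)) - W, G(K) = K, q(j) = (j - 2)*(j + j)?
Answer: -1399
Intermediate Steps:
q(j) = 2*j*(-2 + j) (q(j) = (-2 + j)*(2*j) = 2*j*(-2 + j))
Y(W, v) = 30 - W (Y(W, v) = 2*5*(-2 + 5) - W = 2*5*3 - W = 30 - W)
-1388 + Y(41, -4) = -1388 + (30 - 1*41) = -1388 + (30 - 41) = -1388 - 11 = -1399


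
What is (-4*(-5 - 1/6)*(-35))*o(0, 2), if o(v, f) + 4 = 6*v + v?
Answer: 8680/3 ≈ 2893.3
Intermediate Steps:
o(v, f) = -4 + 7*v (o(v, f) = -4 + (6*v + v) = -4 + 7*v)
(-4*(-5 - 1/6)*(-35))*o(0, 2) = (-4*(-5 - 1/6)*(-35))*(-4 + 7*0) = (-4*(-5 - 1*⅙)*(-35))*(-4 + 0) = (-4*(-5 - ⅙)*(-35))*(-4) = (-4*(-31/6)*(-35))*(-4) = ((62/3)*(-35))*(-4) = -2170/3*(-4) = 8680/3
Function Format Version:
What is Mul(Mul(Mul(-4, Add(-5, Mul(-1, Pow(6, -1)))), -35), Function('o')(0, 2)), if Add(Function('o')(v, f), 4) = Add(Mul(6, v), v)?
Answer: Rational(8680, 3) ≈ 2893.3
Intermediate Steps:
Function('o')(v, f) = Add(-4, Mul(7, v)) (Function('o')(v, f) = Add(-4, Add(Mul(6, v), v)) = Add(-4, Mul(7, v)))
Mul(Mul(Mul(-4, Add(-5, Mul(-1, Pow(6, -1)))), -35), Function('o')(0, 2)) = Mul(Mul(Mul(-4, Add(-5, Mul(-1, Pow(6, -1)))), -35), Add(-4, Mul(7, 0))) = Mul(Mul(Mul(-4, Add(-5, Mul(-1, Rational(1, 6)))), -35), Add(-4, 0)) = Mul(Mul(Mul(-4, Add(-5, Rational(-1, 6))), -35), -4) = Mul(Mul(Mul(-4, Rational(-31, 6)), -35), -4) = Mul(Mul(Rational(62, 3), -35), -4) = Mul(Rational(-2170, 3), -4) = Rational(8680, 3)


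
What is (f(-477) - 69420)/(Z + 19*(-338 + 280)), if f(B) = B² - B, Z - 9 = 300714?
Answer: 158586/299621 ≈ 0.52929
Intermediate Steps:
Z = 300723 (Z = 9 + 300714 = 300723)
(f(-477) - 69420)/(Z + 19*(-338 + 280)) = (-477*(-1 - 477) - 69420)/(300723 + 19*(-338 + 280)) = (-477*(-478) - 69420)/(300723 + 19*(-58)) = (228006 - 69420)/(300723 - 1102) = 158586/299621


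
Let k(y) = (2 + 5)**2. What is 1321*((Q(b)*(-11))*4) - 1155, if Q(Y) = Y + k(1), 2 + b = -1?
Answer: -2674859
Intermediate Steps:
b = -3 (b = -2 - 1 = -3)
k(y) = 49 (k(y) = 7**2 = 49)
Q(Y) = 49 + Y (Q(Y) = Y + 49 = 49 + Y)
1321*((Q(b)*(-11))*4) - 1155 = 1321*(((49 - 3)*(-11))*4) - 1155 = 1321*((46*(-11))*4) - 1155 = 1321*(-506*4) - 1155 = 1321*(-2024) - 1155 = -2673704 - 1155 = -2674859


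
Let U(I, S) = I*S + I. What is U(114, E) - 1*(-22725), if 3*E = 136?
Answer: 28007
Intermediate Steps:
E = 136/3 (E = (⅓)*136 = 136/3 ≈ 45.333)
U(I, S) = I + I*S
U(114, E) - 1*(-22725) = 114*(1 + 136/3) - 1*(-22725) = 114*(139/3) + 22725 = 5282 + 22725 = 28007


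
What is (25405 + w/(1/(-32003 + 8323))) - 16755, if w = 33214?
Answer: -786498870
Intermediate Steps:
(25405 + w/(1/(-32003 + 8323))) - 16755 = (25405 + 33214/(1/(-32003 + 8323))) - 16755 = (25405 + 33214/(1/(-23680))) - 16755 = (25405 + 33214/(-1/23680)) - 16755 = (25405 + 33214*(-23680)) - 16755 = (25405 - 786507520) - 16755 = -786482115 - 16755 = -786498870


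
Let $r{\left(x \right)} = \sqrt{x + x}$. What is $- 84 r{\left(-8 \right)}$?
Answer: $- 336 i \approx - 336.0 i$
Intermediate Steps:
$r{\left(x \right)} = \sqrt{2} \sqrt{x}$ ($r{\left(x \right)} = \sqrt{2 x} = \sqrt{2} \sqrt{x}$)
$- 84 r{\left(-8 \right)} = - 84 \sqrt{2} \sqrt{-8} = - 84 \sqrt{2} \cdot 2 i \sqrt{2} = - 84 \cdot 4 i = - 336 i$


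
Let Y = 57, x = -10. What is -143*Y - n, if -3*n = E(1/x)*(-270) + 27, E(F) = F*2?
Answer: -8124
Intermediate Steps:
E(F) = 2*F
n = -27 (n = -((2/(-10))*(-270) + 27)/3 = -((2*(-1/10))*(-270) + 27)/3 = -(-1/5*(-270) + 27)/3 = -(54 + 27)/3 = -1/3*81 = -27)
-143*Y - n = -143*57 - 1*(-27) = -8151 + 27 = -8124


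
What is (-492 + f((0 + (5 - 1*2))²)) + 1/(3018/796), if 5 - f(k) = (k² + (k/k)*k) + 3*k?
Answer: -911038/1509 ≈ -603.74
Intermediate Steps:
f(k) = 5 - k² - 4*k (f(k) = 5 - ((k² + (k/k)*k) + 3*k) = 5 - ((k² + 1*k) + 3*k) = 5 - ((k² + k) + 3*k) = 5 - ((k + k²) + 3*k) = 5 - (k² + 4*k) = 5 + (-k² - 4*k) = 5 - k² - 4*k)
(-492 + f((0 + (5 - 1*2))²)) + 1/(3018/796) = (-492 + (5 - ((0 + (5 - 1*2))²)² - 4*(0 + (5 - 1*2))²)) + 1/(3018/796) = (-492 + (5 - ((0 + (5 - 2))²)² - 4*(0 + (5 - 2))²)) + 1/(3018*(1/796)) = (-492 + (5 - ((0 + 3)²)² - 4*(0 + 3)²)) + 1/(1509/398) = (-492 + (5 - (3²)² - 4*3²)) + 398/1509 = (-492 + (5 - 1*9² - 4*9)) + 398/1509 = (-492 + (5 - 1*81 - 36)) + 398/1509 = (-492 + (5 - 81 - 36)) + 398/1509 = (-492 - 112) + 398/1509 = -604 + 398/1509 = -911038/1509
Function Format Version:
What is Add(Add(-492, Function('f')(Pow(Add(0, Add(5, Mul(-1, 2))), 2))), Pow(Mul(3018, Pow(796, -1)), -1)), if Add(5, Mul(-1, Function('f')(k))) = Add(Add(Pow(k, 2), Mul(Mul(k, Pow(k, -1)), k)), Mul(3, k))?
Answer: Rational(-911038, 1509) ≈ -603.74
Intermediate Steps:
Function('f')(k) = Add(5, Mul(-1, Pow(k, 2)), Mul(-4, k)) (Function('f')(k) = Add(5, Mul(-1, Add(Add(Pow(k, 2), Mul(Mul(k, Pow(k, -1)), k)), Mul(3, k)))) = Add(5, Mul(-1, Add(Add(Pow(k, 2), Mul(1, k)), Mul(3, k)))) = Add(5, Mul(-1, Add(Add(Pow(k, 2), k), Mul(3, k)))) = Add(5, Mul(-1, Add(Add(k, Pow(k, 2)), Mul(3, k)))) = Add(5, Mul(-1, Add(Pow(k, 2), Mul(4, k)))) = Add(5, Add(Mul(-1, Pow(k, 2)), Mul(-4, k))) = Add(5, Mul(-1, Pow(k, 2)), Mul(-4, k)))
Add(Add(-492, Function('f')(Pow(Add(0, Add(5, Mul(-1, 2))), 2))), Pow(Mul(3018, Pow(796, -1)), -1)) = Add(Add(-492, Add(5, Mul(-1, Pow(Pow(Add(0, Add(5, Mul(-1, 2))), 2), 2)), Mul(-4, Pow(Add(0, Add(5, Mul(-1, 2))), 2)))), Pow(Mul(3018, Pow(796, -1)), -1)) = Add(Add(-492, Add(5, Mul(-1, Pow(Pow(Add(0, Add(5, -2)), 2), 2)), Mul(-4, Pow(Add(0, Add(5, -2)), 2)))), Pow(Mul(3018, Rational(1, 796)), -1)) = Add(Add(-492, Add(5, Mul(-1, Pow(Pow(Add(0, 3), 2), 2)), Mul(-4, Pow(Add(0, 3), 2)))), Pow(Rational(1509, 398), -1)) = Add(Add(-492, Add(5, Mul(-1, Pow(Pow(3, 2), 2)), Mul(-4, Pow(3, 2)))), Rational(398, 1509)) = Add(Add(-492, Add(5, Mul(-1, Pow(9, 2)), Mul(-4, 9))), Rational(398, 1509)) = Add(Add(-492, Add(5, Mul(-1, 81), -36)), Rational(398, 1509)) = Add(Add(-492, Add(5, -81, -36)), Rational(398, 1509)) = Add(Add(-492, -112), Rational(398, 1509)) = Add(-604, Rational(398, 1509)) = Rational(-911038, 1509)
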